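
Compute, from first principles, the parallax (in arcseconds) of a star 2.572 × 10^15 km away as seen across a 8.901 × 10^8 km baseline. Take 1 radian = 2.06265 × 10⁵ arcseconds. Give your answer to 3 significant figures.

θ ≈ B/d = (8.901 × 10^8) / (2.572 × 10^15) = 3.4607 × 10^-7 rad.
In arcseconds: 3.4607 × 10^-7 × 206265 = 0.071382″.

0.0714 arcsec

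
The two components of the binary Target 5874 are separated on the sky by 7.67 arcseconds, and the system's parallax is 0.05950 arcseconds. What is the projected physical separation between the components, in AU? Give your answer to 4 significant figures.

d = 1/p = 1/0.05950″ = 16.807 pc.
At distance d (pc), an angle of θ arcsec spans θ·d AU: s = 7.67 × 16.807 = 128.91 AU.

128.9 AU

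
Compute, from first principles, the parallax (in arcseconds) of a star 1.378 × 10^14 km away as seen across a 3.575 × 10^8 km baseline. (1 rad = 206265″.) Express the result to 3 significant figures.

θ ≈ B/d = (3.575 × 10^8) / (1.378 × 10^14) = 2.5943 × 10^-6 rad.
In arcseconds: 2.5943 × 10^-6 × 206265 = 0.53511″.

0.535 arcsec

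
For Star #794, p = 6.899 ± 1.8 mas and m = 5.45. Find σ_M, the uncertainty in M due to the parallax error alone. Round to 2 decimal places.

M = m − 5 log₁₀ d + 5 = m + 5 log₁₀ p + 5, so ∂M/∂p = 5/(p ln 10).
σ_M = (5/ln 10) · (σ_p/p) = 2.1715 × 1.8/6.899 = 2.1715 × 0.26091 = 0.56657.

σ_M = 0.57 mag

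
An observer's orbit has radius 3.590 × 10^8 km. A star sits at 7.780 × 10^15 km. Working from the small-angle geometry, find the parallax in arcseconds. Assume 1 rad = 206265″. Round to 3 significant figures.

θ ≈ B/d = (3.590 × 10^8) / (7.780 × 10^15) = 4.6144 × 10^-8 rad.
In arcseconds: 4.6144 × 10^-8 × 206265 = 0.0095179″.

0.00952 arcsec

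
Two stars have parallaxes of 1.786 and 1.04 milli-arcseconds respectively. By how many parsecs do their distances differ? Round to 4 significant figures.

401.6 pc

d_A = 1/0.001786″ = 559.91 pc; d_B = 1/0.001040″ = 961.54 pc.
|d_B − d_A| = |961.54 − 559.91| = 401.63 pc.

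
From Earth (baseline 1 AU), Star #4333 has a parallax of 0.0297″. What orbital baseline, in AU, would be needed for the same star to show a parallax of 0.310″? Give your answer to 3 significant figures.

10.4 AU

Parallax scales linearly with baseline: p ∝ B, so B = p_target / p_Earth × 1 AU.
B = 0.310 / 0.0297 = 10.438 AU.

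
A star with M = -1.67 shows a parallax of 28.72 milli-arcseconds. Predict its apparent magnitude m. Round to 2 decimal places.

m = 1.04

d = 1/p = 1/0.02872″ = 34.819 pc.
m − M = 5 log₁₀ d − 5 = 5 log₁₀(34.819) − 5 = 7.7091 − 5 = 2.7091.
m = M + (m − M) = -1.67 + 2.7091 = 1.04.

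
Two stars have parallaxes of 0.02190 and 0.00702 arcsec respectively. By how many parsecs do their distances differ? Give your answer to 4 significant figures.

d_A = 1/0.02190″ = 45.662 pc; d_B = 1/0.007020″ = 142.45 pc.
|d_B − d_A| = |142.45 − 45.662| = 96.788 pc.

96.79 pc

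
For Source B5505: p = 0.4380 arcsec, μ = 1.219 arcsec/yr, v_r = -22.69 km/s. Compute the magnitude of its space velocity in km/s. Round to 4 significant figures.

d = 1/p = 1/0.4380″ = 2.2831 pc.
v_t = 4.740 μ d = 4.740 × 1.219 × 2.2831 = 13.192 km/s.
v = √(v_r² + v_t²) = √((-22.69)² + 13.192²) = √688.865 = 26.246 km/s.

26.25 km/s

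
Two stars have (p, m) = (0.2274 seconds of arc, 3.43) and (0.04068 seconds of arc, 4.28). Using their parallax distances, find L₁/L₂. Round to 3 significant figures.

d₁ = 1/p₁ = 1/0.2274″ = 4.3975 pc; d₂ = 1/p₂ = 1/0.04068″ = 24.582 pc.
M₁ = m₁ − 5 log₁₀ d₁ + 5 = 3.43 − 3.2160 + 5 = 5.2140.
M₂ = 4.28 − 6.9531 + 5 = 2.3269.
L₁/L₂ = 10^(0.4(M₂ − M₁)) = 10^(0.4 × (-2.8871)) = 10^(-1.15484) = 0.07001.

L₁/L₂ = 0.0700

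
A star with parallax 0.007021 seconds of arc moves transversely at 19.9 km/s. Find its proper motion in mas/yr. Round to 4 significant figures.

29.48 mas/yr

d = 1/p = 1/0.007021″ = 142.43 pc.
μ = v_t / (4.74 d) = 19.9 / (4.74 × 142.43) = 19.9 / 675.12 = 0.029476 ″/yr = 29.476 mas/yr.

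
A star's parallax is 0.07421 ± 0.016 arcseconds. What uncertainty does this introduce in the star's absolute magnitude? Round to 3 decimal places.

σ_M = 0.468 mag

M = m − 5 log₁₀ d + 5 = m + 5 log₁₀ p + 5, so ∂M/∂p = 5/(p ln 10).
σ_M = (5/ln 10) · (σ_p/p) = 2.1715 × 0.016/0.07421 = 2.1715 × 0.2156 = 0.46818.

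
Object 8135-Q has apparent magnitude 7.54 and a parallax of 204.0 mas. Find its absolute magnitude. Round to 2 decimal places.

M = 9.09

d = 1/p = 1/0.2040″ = 4.902 pc.
m − M = 5 log₁₀(4.902) − 5 = 3.4519 − 5 = -1.5481.
M = m − (m − M) = 7.54 − (-1.5481) = 9.09.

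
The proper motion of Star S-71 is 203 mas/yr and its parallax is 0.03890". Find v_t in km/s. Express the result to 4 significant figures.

d = 1/p = 1/0.03890″ = 25.707 pc.
μ = 203 mas/yr = 0.203 ″/yr.
v_t = 4.74 × μ × d = 4.74 × 0.203 × 25.707 = 24.736 km/s.

24.74 km/s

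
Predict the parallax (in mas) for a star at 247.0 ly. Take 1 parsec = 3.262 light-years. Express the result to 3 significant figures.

13.2 mas

d = 247.0 ly ÷ 3.262 = 75.72 pc.
p = 1/d = 1/75.72 = 0.013207 arcsec.
= 0.013207 × 1000 = 13.207 mas.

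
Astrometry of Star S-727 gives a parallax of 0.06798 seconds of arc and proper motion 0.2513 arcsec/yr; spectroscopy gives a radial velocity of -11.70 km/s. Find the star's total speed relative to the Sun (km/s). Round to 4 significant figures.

d = 1/p = 1/0.06798″ = 14.71 pc.
v_t = 4.740 μ d = 4.740 × 0.2513 × 14.71 = 17.522 km/s.
v = √(v_r² + v_t²) = √((-11.70)² + 17.522²) = √443.91 = 21.069 km/s.

21.07 km/s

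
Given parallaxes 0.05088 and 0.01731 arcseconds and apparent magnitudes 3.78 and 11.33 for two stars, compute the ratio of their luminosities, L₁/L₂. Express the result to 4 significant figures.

d₁ = 1/p₁ = 1/0.05088″ = 19.654 pc; d₂ = 1/p₂ = 1/0.01731″ = 57.77 pc.
M₁ = m₁ − 5 log₁₀ d₁ + 5 = 3.78 − 6.4673 + 5 = 2.3127.
M₂ = 11.33 − 8.8085 + 5 = 7.5215.
L₁/L₂ = 10^(0.4(M₂ − M₁)) = 10^(0.4 × 5.2088) = 10^2.08352 = 121.2.

L₁/L₂ = 121.2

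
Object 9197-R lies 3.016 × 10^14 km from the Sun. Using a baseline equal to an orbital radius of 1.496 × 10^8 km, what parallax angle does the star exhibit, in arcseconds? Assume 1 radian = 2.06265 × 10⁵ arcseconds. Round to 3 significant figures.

0.102 arcsec

θ ≈ B/d = (1.496 × 10^8) / (3.016 × 10^14) = 4.9602 × 10^-7 rad.
In arcseconds: 4.9602 × 10^-7 × 206265 = 0.10231″.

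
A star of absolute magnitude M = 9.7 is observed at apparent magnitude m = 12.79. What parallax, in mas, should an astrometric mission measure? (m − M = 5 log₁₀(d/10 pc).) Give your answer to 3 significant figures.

m − M = 12.79 − 9.7 = 3.09.
d = 10^((m−M)/5 + 1) = 10^1.618 = 41.495 pc.
p = 1/d = 1/41.495 = 0.024099 arcsec = 24.099 mas.

24.1 mas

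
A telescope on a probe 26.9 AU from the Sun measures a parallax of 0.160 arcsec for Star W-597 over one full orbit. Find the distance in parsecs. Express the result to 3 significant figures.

168 pc

With baseline B (in AU) and parallax p (in arcsec), d = B/p parsecs.
d = 26.9 / 0.160 = 168.13 pc.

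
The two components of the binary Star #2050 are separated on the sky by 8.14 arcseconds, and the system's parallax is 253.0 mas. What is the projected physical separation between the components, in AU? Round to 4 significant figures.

32.17 AU

d = 1/p = 1/0.2530″ = 3.9526 pc.
At distance d (pc), an angle of θ arcsec spans θ·d AU: s = 8.14 × 3.9526 = 32.174 AU.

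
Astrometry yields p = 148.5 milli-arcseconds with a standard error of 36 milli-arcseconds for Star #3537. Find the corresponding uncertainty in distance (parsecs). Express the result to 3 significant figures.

d = 1/p, so σ_d = σ_p / p².
σ_d = 0.0360 / (0.1485)² = 0.0360 / 0.022052 = 1.6325 pc.

1.63 pc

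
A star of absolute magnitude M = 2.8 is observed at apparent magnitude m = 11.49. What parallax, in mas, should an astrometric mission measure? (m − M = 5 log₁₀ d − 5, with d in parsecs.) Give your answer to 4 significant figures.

1.828 mas

m − M = 11.49 − 2.8 = 8.69.
d = 10^((m−M)/5 + 1) = 10^2.738 = 547.02 pc.
p = 1/d = 1/547.02 = 0.0018281 arcsec = 1.8281 mas.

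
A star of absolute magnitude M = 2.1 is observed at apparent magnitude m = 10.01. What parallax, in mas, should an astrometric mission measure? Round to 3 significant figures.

m − M = 10.01 − 2.1 = 7.91.
d = 10^((m−M)/5 + 1) = 10^2.582 = 381.94 pc.
p = 1/d = 1/381.94 = 0.0026182 arcsec = 2.6182 mas.

2.62 mas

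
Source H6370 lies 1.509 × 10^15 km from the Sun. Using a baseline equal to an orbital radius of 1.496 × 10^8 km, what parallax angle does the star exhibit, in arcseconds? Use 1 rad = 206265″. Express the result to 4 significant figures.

0.02045 arcsec

θ ≈ B/d = (1.496 × 10^8) / (1.509 × 10^15) = 9.9139 × 10^-8 rad.
In arcseconds: 9.9139 × 10^-8 × 206265 = 0.020449″.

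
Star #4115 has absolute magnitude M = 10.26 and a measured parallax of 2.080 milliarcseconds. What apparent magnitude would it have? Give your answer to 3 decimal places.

d = 1/p = 1/0.002080″ = 480.77 pc.
m − M = 5 log₁₀ d − 5 = 5 log₁₀(480.77) − 5 = 13.4097 − 5 = 8.4097.
m = M + (m − M) = 10.26 + 8.4097 = 18.670.

m = 18.670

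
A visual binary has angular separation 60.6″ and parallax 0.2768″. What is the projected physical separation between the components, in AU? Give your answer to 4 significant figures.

218.9 AU

d = 1/p = 1/0.2768″ = 3.6127 pc.
At distance d (pc), an angle of θ arcsec spans θ·d AU: s = 60.6 × 3.6127 = 218.93 AU.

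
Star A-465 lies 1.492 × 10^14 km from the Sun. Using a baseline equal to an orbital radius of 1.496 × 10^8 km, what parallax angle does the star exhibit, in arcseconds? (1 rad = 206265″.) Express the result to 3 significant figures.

0.207 arcsec

θ ≈ B/d = (1.496 × 10^8) / (1.492 × 10^14) = 1.0027 × 10^-6 rad.
In arcseconds: 1.0027 × 10^-6 × 206265 = 0.20682″.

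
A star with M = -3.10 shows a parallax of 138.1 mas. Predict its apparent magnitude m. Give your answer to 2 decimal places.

d = 1/p = 1/0.1381″ = 7.2411 pc.
m − M = 5 log₁₀ d − 5 = 5 log₁₀(7.2411) − 5 = 4.2990 − 5 = -0.7010.
m = M + (m − M) = -3.10 + (-0.7010) = -3.80.

m = -3.80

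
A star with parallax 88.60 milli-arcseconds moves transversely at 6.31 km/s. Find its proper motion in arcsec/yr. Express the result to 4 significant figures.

0.1179 arcsec/yr

d = 1/p = 1/0.08860″ = 11.287 pc.
μ = v_t / (4.74 d) = 6.31 / (4.74 × 11.287) = 6.31 / 53.5 = 0.11794 ″/yr.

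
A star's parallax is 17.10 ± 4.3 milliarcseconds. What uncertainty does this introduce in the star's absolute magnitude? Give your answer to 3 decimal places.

σ_M = 0.546 mag

M = m − 5 log₁₀ d + 5 = m + 5 log₁₀ p + 5, so ∂M/∂p = 5/(p ln 10).
σ_M = (5/ln 10) · (σ_p/p) = 2.1715 × 4.3/17.10 = 2.1715 × 0.25146 = 0.54605.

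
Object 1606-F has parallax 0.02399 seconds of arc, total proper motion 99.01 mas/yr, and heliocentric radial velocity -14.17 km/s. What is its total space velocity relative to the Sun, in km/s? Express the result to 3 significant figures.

24.2 km/s

d = 1/p = 1/0.02399″ = 41.684 pc.
μ = 99.01 mas/yr = 0.09901 ″/yr.
v_t = 4.740 μ d = 4.740 × 0.09901 × 41.684 = 19.563 km/s.
v = √(v_r² + v_t²) = √((-14.17)² + 19.563²) = √583.5 = 24.156 km/s.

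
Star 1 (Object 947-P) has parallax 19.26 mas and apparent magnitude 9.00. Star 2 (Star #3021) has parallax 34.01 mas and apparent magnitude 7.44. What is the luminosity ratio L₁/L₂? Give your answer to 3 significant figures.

d₁ = 1/p₁ = 1/0.01926″ = 51.921 pc; d₂ = 1/p₂ = 1/0.03401″ = 29.403 pc.
M₁ = m₁ − 5 log₁₀ d₁ + 5 = 9.00 − 8.5767 + 5 = 5.4233.
M₂ = 7.44 − 7.3420 + 5 = 5.0980.
L₁/L₂ = 10^(0.4(M₂ − M₁)) = 10^(0.4 × (-0.3253)) = 10^(-0.13012) = 0.74111.

L₁/L₂ = 0.741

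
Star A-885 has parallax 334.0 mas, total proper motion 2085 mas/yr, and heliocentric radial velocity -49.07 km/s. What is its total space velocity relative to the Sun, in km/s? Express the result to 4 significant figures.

57.30 km/s

d = 1/p = 1/0.3340″ = 2.994 pc.
μ = 2085 mas/yr = 2.085 ″/yr.
v_t = 4.740 μ d = 4.740 × 2.085 × 2.994 = 29.589 km/s.
v = √(v_r² + v_t²) = √((-49.07)² + 29.589²) = √3283.37 = 57.301 km/s.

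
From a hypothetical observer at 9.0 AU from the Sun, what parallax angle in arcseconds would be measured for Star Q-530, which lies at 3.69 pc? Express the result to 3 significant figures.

2.44 arcsec

p (arcsec) = B (AU) / d (pc).
p = 9.0 / 3.69 = 2.439 arcsec.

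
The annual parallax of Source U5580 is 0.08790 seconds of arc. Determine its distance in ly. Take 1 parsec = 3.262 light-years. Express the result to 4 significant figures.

37.11 ly

d = 1/p = 1/0.08790 = 11.377 pc.
In light-years: 11.377 × 3.262 = 37.112 ly.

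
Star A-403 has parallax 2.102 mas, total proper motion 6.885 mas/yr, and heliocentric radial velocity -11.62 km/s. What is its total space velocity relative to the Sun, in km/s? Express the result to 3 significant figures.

d = 1/p = 1/0.002102″ = 475.74 pc.
μ = 6.885 mas/yr = 0.006885 ″/yr.
v_t = 4.740 μ d = 4.740 × 0.006885 × 475.74 = 15.526 km/s.
v = √(v_r² + v_t²) = √((-11.62)² + 15.526²) = √376.081 = 19.393 km/s.

19.4 km/s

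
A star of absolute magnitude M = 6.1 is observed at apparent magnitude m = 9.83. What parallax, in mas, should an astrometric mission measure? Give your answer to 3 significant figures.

17.9 mas

m − M = 9.83 − 6.1 = 3.73.
d = 10^((m−M)/5 + 1) = 10^1.746 = 55.719 pc.
p = 1/d = 1/55.719 = 0.017947 arcsec = 17.947 mas.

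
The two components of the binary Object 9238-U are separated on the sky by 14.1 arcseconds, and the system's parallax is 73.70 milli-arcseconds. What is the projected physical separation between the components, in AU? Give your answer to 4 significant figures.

191.3 AU

d = 1/p = 1/0.07370″ = 13.569 pc.
At distance d (pc), an angle of θ arcsec spans θ·d AU: s = 14.1 × 13.569 = 191.32 AU.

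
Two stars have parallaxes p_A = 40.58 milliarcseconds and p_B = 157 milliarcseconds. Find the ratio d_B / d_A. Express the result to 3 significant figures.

0.258

Since d = 1/p, d_B/d_A = p_A/p_B.
= 40.58 / 157 = 0.25847.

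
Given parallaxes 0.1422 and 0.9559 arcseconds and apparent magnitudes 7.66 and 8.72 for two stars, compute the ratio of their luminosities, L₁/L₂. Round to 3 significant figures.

L₁/L₂ = 120

d₁ = 1/p₁ = 1/0.1422″ = 7.0323 pc; d₂ = 1/p₂ = 1/0.9559″ = 1.0461 pc.
M₁ = m₁ − 5 log₁₀ d₁ + 5 = 7.66 − 4.2355 + 5 = 8.4245.
M₂ = 8.72 − 0.0979 + 5 = 13.6221.
L₁/L₂ = 10^(0.4(M₂ − M₁)) = 10^(0.4 × 5.1976) = 10^2.07904 = 119.96.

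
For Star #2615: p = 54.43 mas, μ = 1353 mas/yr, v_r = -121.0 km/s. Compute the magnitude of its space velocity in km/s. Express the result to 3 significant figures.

d = 1/p = 1/0.05443″ = 18.372 pc.
μ = 1353 mas/yr = 1.353 ″/yr.
v_t = 4.740 μ d = 4.740 × 1.353 × 18.372 = 117.82 km/s.
v = √(v_r² + v_t²) = √((-121.0)² + 117.82²) = √28522.6 = 168.89 km/s.

169 km/s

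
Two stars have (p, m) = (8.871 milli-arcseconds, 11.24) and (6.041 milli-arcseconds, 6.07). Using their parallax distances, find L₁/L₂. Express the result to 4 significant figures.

d₁ = 1/p₁ = 1/0.008871″ = 112.73 pc; d₂ = 1/p₂ = 1/0.006041″ = 165.54 pc.
M₁ = m₁ − 5 log₁₀ d₁ + 5 = 11.24 − 10.2602 + 5 = 5.9798.
M₂ = 6.07 − 11.0945 + 5 = -0.0245.
L₁/L₂ = 10^(0.4(M₂ − M₁)) = 10^(0.4 × (-6.0043)) = 10^(-2.40172) = 0.0039653.

L₁/L₂ = 0.003965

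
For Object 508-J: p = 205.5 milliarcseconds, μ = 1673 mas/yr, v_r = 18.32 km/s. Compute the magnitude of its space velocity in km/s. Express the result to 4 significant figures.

d = 1/p = 1/0.2055″ = 4.8662 pc.
μ = 1673 mas/yr = 1.673 ″/yr.
v_t = 4.740 μ d = 4.740 × 1.673 × 4.8662 = 38.589 km/s.
v = √(v_r² + v_t²) = √(18.32² + 38.589²) = √1824.73 = 42.717 km/s.

42.72 km/s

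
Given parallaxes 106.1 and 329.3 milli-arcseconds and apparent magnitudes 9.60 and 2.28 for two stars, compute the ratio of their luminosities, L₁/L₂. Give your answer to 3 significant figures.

L₁/L₂ = 0.0114

d₁ = 1/p₁ = 1/0.1061″ = 9.4251 pc; d₂ = 1/p₂ = 1/0.3293″ = 3.0367 pc.
M₁ = m₁ − 5 log₁₀ d₁ + 5 = 9.60 − 4.8714 + 5 = 9.7286.
M₂ = 2.28 − 2.4120 + 5 = 4.8680.
L₁/L₂ = 10^(0.4(M₂ − M₁)) = 10^(0.4 × (-4.8606)) = 10^(-1.94424) = 0.01137.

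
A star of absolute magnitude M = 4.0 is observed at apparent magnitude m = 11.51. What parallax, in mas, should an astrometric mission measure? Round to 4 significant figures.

3.148 mas

m − M = 11.51 − 4.0 = 7.51.
d = 10^((m−M)/5 + 1) = 10^2.502 = 317.69 pc.
p = 1/d = 1/317.69 = 0.0031477 arcsec = 3.1477 mas.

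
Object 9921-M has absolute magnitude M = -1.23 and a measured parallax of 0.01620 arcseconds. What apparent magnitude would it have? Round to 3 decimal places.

d = 1/p = 1/0.01620″ = 61.728 pc.
m − M = 5 log₁₀ d − 5 = 5 log₁₀(61.728) − 5 = 8.9524 − 5 = 3.9524.
m = M + (m − M) = -1.23 + 3.9524 = 2.722.

m = 2.722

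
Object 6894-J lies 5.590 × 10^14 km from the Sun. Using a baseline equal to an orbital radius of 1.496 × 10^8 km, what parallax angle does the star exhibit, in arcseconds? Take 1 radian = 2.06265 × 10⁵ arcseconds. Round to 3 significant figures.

θ ≈ B/d = (1.496 × 10^8) / (5.590 × 10^14) = 2.6762 × 10^-7 rad.
In arcseconds: 2.6762 × 10^-7 × 206265 = 0.055201″.

0.0552 arcsec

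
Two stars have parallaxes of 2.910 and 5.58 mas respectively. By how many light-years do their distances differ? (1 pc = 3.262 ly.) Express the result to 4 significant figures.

536.4 ly

d_A = 1/0.002910″ = 343.64 pc; d_B = 1/0.005580″ = 179.21 pc.
|d_B − d_A| = |179.21 − 343.64| = 164.43 pc = 164.43 × 3.262 ly = 536.37 ly.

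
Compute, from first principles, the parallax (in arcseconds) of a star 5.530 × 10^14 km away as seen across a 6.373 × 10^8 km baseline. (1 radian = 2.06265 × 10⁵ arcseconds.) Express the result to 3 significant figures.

0.238 arcsec

θ ≈ B/d = (6.373 × 10^8) / (5.530 × 10^14) = 1.1524 × 10^-6 rad.
In arcseconds: 1.1524 × 10^-6 × 206265 = 0.2377″.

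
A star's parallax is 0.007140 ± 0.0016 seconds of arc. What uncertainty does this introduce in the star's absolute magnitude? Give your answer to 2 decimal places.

M = m − 5 log₁₀ d + 5 = m + 5 log₁₀ p + 5, so ∂M/∂p = 5/(p ln 10).
σ_M = (5/ln 10) · (σ_p/p) = 2.1715 × 0.0016/0.007140 = 2.1715 × 0.22409 = 0.48661.

σ_M = 0.49 mag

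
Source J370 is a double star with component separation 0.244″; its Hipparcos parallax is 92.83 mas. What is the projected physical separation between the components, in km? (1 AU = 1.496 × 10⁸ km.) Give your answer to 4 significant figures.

3.932 × 10^8 km

d = 1/p = 1/0.09283″ = 10.772 pc.
At distance d (pc), an angle of θ arcsec spans θ·d AU: s = 0.244 × 10.772 = 2.6284 AU.
= 2.6284 × 1.496 × 10⁸ km = 3.9321 × 10^8 km.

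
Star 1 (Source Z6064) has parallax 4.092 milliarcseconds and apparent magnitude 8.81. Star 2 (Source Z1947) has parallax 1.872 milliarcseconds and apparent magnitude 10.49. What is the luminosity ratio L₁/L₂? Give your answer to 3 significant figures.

L₁/L₂ = 0.983

d₁ = 1/p₁ = 1/0.004092″ = 244.38 pc; d₂ = 1/p₂ = 1/0.001872″ = 534.19 pc.
M₁ = m₁ − 5 log₁₀ d₁ + 5 = 8.81 − 11.9403 + 5 = 1.8697.
M₂ = 10.49 − 13.6385 + 5 = 1.8515.
L₁/L₂ = 10^(0.4(M₂ − M₁)) = 10^(0.4 × (-0.0182)) = 10^(-0.00728) = 0.98338.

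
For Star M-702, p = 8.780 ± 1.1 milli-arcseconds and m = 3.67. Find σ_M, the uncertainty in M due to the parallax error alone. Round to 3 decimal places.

M = m − 5 log₁₀ d + 5 = m + 5 log₁₀ p + 5, so ∂M/∂p = 5/(p ln 10).
σ_M = (5/ln 10) · (σ_p/p) = 2.1715 × 1.1/8.780 = 2.1715 × 0.12528 = 0.27205.

σ_M = 0.272 mag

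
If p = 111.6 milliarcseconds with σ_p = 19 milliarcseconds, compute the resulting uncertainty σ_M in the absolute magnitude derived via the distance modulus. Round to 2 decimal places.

σ_M = 0.37 mag

M = m − 5 log₁₀ d + 5 = m + 5 log₁₀ p + 5, so ∂M/∂p = 5/(p ln 10).
σ_M = (5/ln 10) · (σ_p/p) = 2.1715 × 19/111.6 = 2.1715 × 0.17025 = 0.3697.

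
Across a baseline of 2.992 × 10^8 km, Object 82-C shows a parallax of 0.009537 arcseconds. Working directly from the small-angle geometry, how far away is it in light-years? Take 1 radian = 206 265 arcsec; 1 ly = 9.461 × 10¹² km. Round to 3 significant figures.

684 ly

θ = 0.009537″ = 0.009537/206265 = 4.6237 × 10^-8 rad.
d = B/θ = (2.992 × 10^8) / (4.6237 × 10^-8) = 6.4710 × 10^15 km = (6.4710 × 10^15) / (9.461 × 10^12) ly = 683.97 ly.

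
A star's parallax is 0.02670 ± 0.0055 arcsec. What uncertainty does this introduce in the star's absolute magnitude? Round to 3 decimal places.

M = m − 5 log₁₀ d + 5 = m + 5 log₁₀ p + 5, so ∂M/∂p = 5/(p ln 10).
σ_M = (5/ln 10) · (σ_p/p) = 2.1715 × 0.0055/0.02670 = 2.1715 × 0.20599 = 0.44731.

σ_M = 0.447 mag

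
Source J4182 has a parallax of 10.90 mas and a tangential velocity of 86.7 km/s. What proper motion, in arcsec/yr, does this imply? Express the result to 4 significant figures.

d = 1/p = 1/0.01090″ = 91.743 pc.
μ = v_t / (4.74 d) = 86.7 / (4.74 × 91.743) = 86.7 / 434.86 = 0.19937 ″/yr.

0.1994 arcsec/yr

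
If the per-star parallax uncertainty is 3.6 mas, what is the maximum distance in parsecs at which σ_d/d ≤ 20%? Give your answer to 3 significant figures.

55.6 pc

σ_d/d = σ_p/p, so the condition is σ_p/p ≤ 0.20, i.e. p ≥ σ_p/0.20.
p_min = 3.6/0.20 = 18 mas = 0.018 arcsec.
d_max = 1/p_min = 1/0.018 = 55.556 pc.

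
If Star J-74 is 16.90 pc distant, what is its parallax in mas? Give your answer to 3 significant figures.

59.2 mas

p = 1/d = 1/16.9 = 0.059172 arcsec.
= 0.059172 × 1000 = 59.172 mas.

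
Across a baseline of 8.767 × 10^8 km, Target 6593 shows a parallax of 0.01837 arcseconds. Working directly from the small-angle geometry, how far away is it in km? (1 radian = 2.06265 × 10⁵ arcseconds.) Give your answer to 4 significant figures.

θ = 0.01837″ = 0.01837/206265 = 8.9060 × 10^-8 rad.
d = B/θ = (8.767 × 10^8) / (8.9060 × 10^-8) = 9.8439 × 10^15 km.

9.844 × 10^15 km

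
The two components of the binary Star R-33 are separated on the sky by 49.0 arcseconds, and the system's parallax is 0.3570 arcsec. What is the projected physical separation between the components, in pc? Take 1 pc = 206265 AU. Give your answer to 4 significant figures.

0.0006654 pc

d = 1/p = 1/0.3570″ = 2.8011 pc.
At distance d (pc), an angle of θ arcsec spans θ·d AU: s = 49.0 × 2.8011 = 137.25 AU.
= 137.25 / 206265 = 0.00066541 pc.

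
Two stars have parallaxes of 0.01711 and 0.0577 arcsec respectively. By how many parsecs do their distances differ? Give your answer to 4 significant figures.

d_A = 1/0.01711″ = 58.445 pc; d_B = 1/0.05770″ = 17.331 pc.
|d_B − d_A| = |17.331 − 58.445| = 41.114 pc.

41.11 pc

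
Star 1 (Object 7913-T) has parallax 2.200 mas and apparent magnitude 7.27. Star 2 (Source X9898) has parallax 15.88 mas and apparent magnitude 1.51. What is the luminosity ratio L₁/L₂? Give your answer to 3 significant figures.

L₁/L₂ = 0.259

d₁ = 1/p₁ = 1/0.002200″ = 454.55 pc; d₂ = 1/p₂ = 1/0.01588″ = 62.972 pc.
M₁ = m₁ − 5 log₁₀ d₁ + 5 = 7.27 − 13.2879 + 5 = -1.0179.
M₂ = 1.51 − 8.9957 + 5 = -2.4857.
L₁/L₂ = 10^(0.4(M₂ − M₁)) = 10^(0.4 × (-1.4678)) = 10^(-0.58712) = 0.25875.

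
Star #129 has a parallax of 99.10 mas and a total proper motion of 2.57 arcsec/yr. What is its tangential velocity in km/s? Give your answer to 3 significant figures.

123 km/s

d = 1/p = 1/0.09910″ = 10.091 pc.
v_t = 4.74 × μ × d = 4.74 × 2.57 × 10.091 = 122.93 km/s.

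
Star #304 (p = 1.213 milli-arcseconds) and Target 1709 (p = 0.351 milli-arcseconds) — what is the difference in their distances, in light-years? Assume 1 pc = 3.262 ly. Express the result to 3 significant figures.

d_A = 1/0.001213″ = 824.4 pc; d_B = 1/0.0003510″ = 2849 pc.
|d_B − d_A| = |2849 − 824.4| = 2024.6 pc = 2024.6 × 3.262 ly = 6604.2 ly.

6600 ly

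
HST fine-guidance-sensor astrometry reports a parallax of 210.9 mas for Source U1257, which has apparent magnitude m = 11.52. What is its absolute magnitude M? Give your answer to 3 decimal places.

M = 13.140

d = 1/p = 1/0.2109″ = 4.7416 pc.
m − M = 5 log₁₀(4.7416) − 5 = 3.3796 − 5 = -1.6204.
M = m − (m − M) = 11.52 − (-1.6204) = 13.140.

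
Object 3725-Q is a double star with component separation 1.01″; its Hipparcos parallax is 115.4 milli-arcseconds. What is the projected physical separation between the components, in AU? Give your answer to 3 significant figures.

8.75 AU

d = 1/p = 1/0.1154″ = 8.6655 pc.
At distance d (pc), an angle of θ arcsec spans θ·d AU: s = 1.01 × 8.6655 = 8.7522 AU.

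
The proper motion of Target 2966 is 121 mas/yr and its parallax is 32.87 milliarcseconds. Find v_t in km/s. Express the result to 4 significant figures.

d = 1/p = 1/0.03287″ = 30.423 pc.
μ = 121 mas/yr = 0.121 ″/yr.
v_t = 4.74 × μ × d = 4.74 × 0.121 × 30.423 = 17.449 km/s.

17.45 km/s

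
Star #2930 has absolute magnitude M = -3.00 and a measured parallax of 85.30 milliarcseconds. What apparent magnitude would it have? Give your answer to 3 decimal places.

d = 1/p = 1/0.08530″ = 11.723 pc.
m − M = 5 log₁₀ d − 5 = 5 log₁₀(11.723) − 5 = 5.3452 − 5 = 0.3452.
m = M + (m − M) = -3.00 + 0.3452 = -2.655.

m = -2.655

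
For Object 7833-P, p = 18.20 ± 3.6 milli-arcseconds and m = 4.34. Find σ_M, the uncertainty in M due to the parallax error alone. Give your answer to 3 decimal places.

σ_M = 0.430 mag

M = m − 5 log₁₀ d + 5 = m + 5 log₁₀ p + 5, so ∂M/∂p = 5/(p ln 10).
σ_M = (5/ln 10) · (σ_p/p) = 2.1715 × 3.6/18.20 = 2.1715 × 0.1978 = 0.42952.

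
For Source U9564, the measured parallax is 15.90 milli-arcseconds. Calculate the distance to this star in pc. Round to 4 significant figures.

p = 15.90 milli-arcseconds = 0.01590 arcsec.
d = 1/p = 1/0.01590 = 62.893 pc.

62.89 pc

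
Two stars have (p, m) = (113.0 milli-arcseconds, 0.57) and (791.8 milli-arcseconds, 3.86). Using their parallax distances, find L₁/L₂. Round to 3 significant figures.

d₁ = 1/p₁ = 1/0.1130″ = 8.8496 pc; d₂ = 1/p₂ = 1/0.7918″ = 1.2629 pc.
M₁ = m₁ − 5 log₁₀ d₁ + 5 = 0.57 − 4.7346 + 5 = 0.8354.
M₂ = 3.86 − 0.5068 + 5 = 8.3532.
L₁/L₂ = 10^(0.4(M₂ − M₁)) = 10^(0.4 × 7.5178) = 10^3.00712 = 1016.5.

L₁/L₂ = 1020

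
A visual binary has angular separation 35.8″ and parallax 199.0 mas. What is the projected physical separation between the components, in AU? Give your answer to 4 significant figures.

d = 1/p = 1/0.1990″ = 5.0251 pc.
At distance d (pc), an angle of θ arcsec spans θ·d AU: s = 35.8 × 5.0251 = 179.9 AU.

179.9 AU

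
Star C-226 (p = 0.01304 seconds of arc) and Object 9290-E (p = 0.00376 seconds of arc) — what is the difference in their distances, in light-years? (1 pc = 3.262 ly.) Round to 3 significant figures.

d_A = 1/0.01304″ = 76.687 pc; d_B = 1/0.003760″ = 265.96 pc.
|d_B − d_A| = |265.96 − 76.687| = 189.27 pc = 189.27 × 3.262 ly = 617.4 ly.

617 ly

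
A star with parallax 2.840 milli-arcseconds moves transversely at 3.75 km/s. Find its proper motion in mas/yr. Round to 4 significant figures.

2.247 mas/yr

d = 1/p = 1/0.002840″ = 352.11 pc.
μ = v_t / (4.74 d) = 3.75 / (4.74 × 352.11) = 3.75 / 1669 = 0.0022469 ″/yr = 2.2469 mas/yr.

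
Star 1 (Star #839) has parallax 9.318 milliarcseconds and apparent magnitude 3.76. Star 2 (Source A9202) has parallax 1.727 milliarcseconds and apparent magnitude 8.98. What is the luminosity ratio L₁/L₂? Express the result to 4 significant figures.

L₁/L₂ = 4.207

d₁ = 1/p₁ = 1/0.009318″ = 107.32 pc; d₂ = 1/p₂ = 1/0.001727″ = 579.04 pc.
M₁ = m₁ − 5 log₁₀ d₁ + 5 = 3.76 − 10.1534 + 5 = -1.3934.
M₂ = 8.98 − 13.8135 + 5 = 0.1665.
L₁/L₂ = 10^(0.4(M₂ − M₁)) = 10^(0.4 × 1.5599) = 10^0.62396 = 4.2069.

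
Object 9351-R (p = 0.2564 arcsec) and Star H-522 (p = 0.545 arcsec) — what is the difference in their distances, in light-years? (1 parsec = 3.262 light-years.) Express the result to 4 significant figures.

d_A = 1/0.2564″ = 3.9002 pc; d_B = 1/0.5450″ = 1.8349 pc.
|d_B − d_A| = |1.8349 − 3.9002| = 2.0653 pc = 2.0653 × 3.262 ly = 6.737 ly.

6.737 ly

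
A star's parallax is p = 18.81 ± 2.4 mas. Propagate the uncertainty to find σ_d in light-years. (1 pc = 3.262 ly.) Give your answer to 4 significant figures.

22.13 ly

d = 1/p, so σ_d = σ_p / p².
σ_d = 0.00240 / (0.01881)² = 0.00240 / 0.00035382 = 6.7831 pc = 6.7831 × 3.262 ly = 22.126 ly.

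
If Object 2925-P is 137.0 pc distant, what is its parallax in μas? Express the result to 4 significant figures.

p = 1/d = 1/137 = 0.0072993 arcsec.
= 0.0072993 × 10⁶ = 7299.3 μas.

7299 μas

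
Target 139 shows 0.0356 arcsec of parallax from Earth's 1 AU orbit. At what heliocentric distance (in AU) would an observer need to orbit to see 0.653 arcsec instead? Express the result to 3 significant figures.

Parallax scales linearly with baseline: p ∝ B, so B = p_target / p_Earth × 1 AU.
B = 0.653 / 0.0356 = 18.343 AU.

18.3 AU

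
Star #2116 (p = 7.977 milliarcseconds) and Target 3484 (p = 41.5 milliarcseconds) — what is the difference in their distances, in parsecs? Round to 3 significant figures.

d_A = 1/0.007977″ = 125.36 pc; d_B = 1/0.04150″ = 24.096 pc.
|d_B − d_A| = |24.096 − 125.36| = 101.26 pc.

101 pc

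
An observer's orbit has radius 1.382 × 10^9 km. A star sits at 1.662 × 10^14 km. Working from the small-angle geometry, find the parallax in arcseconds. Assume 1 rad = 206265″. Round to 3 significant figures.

1.72 arcsec

θ ≈ B/d = (1.382 × 10^9) / (1.662 × 10^14) = 8.3153 × 10^-6 rad.
In arcseconds: 8.3153 × 10^-6 × 206265 = 1.7152″.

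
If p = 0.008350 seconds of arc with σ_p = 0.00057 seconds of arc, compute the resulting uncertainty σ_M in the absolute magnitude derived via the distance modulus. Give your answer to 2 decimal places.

M = m − 5 log₁₀ d + 5 = m + 5 log₁₀ p + 5, so ∂M/∂p = 5/(p ln 10).
σ_M = (5/ln 10) · (σ_p/p) = 2.1715 × 0.00057/0.008350 = 2.1715 × 0.068263 = 0.14823.

σ_M = 0.15 mag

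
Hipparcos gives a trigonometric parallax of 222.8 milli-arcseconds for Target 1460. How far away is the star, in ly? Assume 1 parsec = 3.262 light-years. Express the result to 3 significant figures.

p = 222.8 milli-arcseconds = 0.2228 arcsec.
d = 1/p = 1/0.2228 = 4.4883 pc.
In light-years: 4.4883 × 3.262 = 14.641 ly.

14.6 ly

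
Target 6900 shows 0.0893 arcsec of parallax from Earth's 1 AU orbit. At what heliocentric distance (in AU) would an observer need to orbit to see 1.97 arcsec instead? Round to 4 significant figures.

Parallax scales linearly with baseline: p ∝ B, so B = p_target / p_Earth × 1 AU.
B = 1.97 / 0.0893 = 22.06 AU.

22.06 AU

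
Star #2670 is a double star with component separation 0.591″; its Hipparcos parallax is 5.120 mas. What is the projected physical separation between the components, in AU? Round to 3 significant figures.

d = 1/p = 1/0.005120″ = 195.31 pc.
At distance d (pc), an angle of θ arcsec spans θ·d AU: s = 0.591 × 195.31 = 115.43 AU.

115 AU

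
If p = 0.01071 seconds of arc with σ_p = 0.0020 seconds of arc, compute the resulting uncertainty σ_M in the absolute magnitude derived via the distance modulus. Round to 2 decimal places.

σ_M = 0.41 mag

M = m − 5 log₁₀ d + 5 = m + 5 log₁₀ p + 5, so ∂M/∂p = 5/(p ln 10).
σ_M = (5/ln 10) · (σ_p/p) = 2.1715 × 0.0020/0.01071 = 2.1715 × 0.18674 = 0.40551.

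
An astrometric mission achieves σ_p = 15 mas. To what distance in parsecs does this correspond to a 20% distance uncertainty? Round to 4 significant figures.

13.33 pc

σ_d/d = σ_p/p, so the condition is σ_p/p ≤ 0.20, i.e. p ≥ σ_p/0.20.
p_min = 15/0.20 = 75 mas = 0.075 arcsec.
d_max = 1/p_min = 1/0.075 = 13.333 pc.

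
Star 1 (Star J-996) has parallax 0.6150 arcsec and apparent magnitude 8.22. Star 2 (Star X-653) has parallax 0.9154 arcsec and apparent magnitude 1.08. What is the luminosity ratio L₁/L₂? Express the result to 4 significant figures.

L₁/L₂ = 0.003087

d₁ = 1/p₁ = 1/0.6150″ = 1.626 pc; d₂ = 1/p₂ = 1/0.9154″ = 1.0924 pc.
M₁ = m₁ − 5 log₁₀ d₁ + 5 = 8.22 − 1.0556 + 5 = 12.1644.
M₂ = 1.08 − 0.1919 + 5 = 5.8881.
L₁/L₂ = 10^(0.4(M₂ − M₁)) = 10^(0.4 × (-6.2763)) = 10^(-2.51052) = 0.0030866.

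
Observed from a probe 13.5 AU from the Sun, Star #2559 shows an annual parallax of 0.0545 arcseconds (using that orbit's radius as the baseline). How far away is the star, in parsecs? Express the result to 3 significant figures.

248 pc

With baseline B (in AU) and parallax p (in arcsec), d = B/p parsecs.
d = 13.5 / 0.0545 = 247.71 pc.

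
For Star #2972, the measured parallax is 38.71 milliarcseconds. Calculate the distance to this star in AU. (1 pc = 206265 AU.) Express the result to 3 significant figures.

5.33 × 10^6 AU

p = 38.71 milliarcseconds = 0.03871 arcsec.
d = 1/p = 1/0.03871 = 25.833 pc.
In AU: 25.833 × 206265 = 5.3284 × 10^6 AU.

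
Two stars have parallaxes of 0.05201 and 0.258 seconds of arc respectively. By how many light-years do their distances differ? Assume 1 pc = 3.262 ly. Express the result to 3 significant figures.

50.1 ly

d_A = 1/0.05201″ = 19.227 pc; d_B = 1/0.2580″ = 3.876 pc.
|d_B − d_A| = |3.876 − 19.227| = 15.351 pc = 15.351 × 3.262 ly = 50.075 ly.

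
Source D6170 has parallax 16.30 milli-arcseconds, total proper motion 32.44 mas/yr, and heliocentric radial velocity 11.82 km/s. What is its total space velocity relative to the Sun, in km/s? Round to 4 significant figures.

15.12 km/s

d = 1/p = 1/0.01630″ = 61.35 pc.
μ = 32.44 mas/yr = 0.03244 ″/yr.
v_t = 4.740 μ d = 4.740 × 0.03244 × 61.35 = 9.4335 km/s.
v = √(v_r² + v_t²) = √(11.82² + 9.4335²) = √228.703 = 15.123 km/s.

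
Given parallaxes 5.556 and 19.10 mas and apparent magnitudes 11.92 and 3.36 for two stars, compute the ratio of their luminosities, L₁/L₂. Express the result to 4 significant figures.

L₁/L₂ = 0.004452

d₁ = 1/p₁ = 1/0.005556″ = 179.99 pc; d₂ = 1/p₂ = 1/0.01910″ = 52.356 pc.
M₁ = m₁ − 5 log₁₀ d₁ + 5 = 11.92 − 11.2762 + 5 = 5.6438.
M₂ = 3.36 − 8.5948 + 5 = -0.2348.
L₁/L₂ = 10^(0.4(M₂ − M₁)) = 10^(0.4 × (-5.8786)) = 10^(-2.35144) = 0.004452.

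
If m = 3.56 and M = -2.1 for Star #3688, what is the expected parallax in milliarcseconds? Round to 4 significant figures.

m − M = 3.56 − (-2.1) = 5.66.
d = 10^((m−M)/5 + 1) = 10^2.132 = 135.52 pc.
p = 1/d = 1/135.52 = 0.007379 arcsec = 7.379 mas.

7.379 mas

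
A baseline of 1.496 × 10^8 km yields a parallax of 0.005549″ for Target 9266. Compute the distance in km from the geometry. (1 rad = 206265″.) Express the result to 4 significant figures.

θ = 0.005549″ = 0.005549/206265 = 2.6902 × 10^-8 rad.
d = B/θ = (1.496 × 10^8) / (2.6902 × 10^-8) = 5.5609 × 10^15 km.

5.561 × 10^15 km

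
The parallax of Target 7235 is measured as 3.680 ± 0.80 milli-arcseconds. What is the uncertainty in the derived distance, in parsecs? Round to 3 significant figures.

59.1 pc

d = 1/p, so σ_d = σ_p / p².
σ_d = 0.000800 / (0.003680)² = 0.000800 / 0.000013542 = 59.075 pc.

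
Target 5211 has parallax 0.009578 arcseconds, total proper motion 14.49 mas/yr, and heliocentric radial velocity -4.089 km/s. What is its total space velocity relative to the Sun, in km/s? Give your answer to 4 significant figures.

8.255 km/s

d = 1/p = 1/0.009578″ = 104.41 pc.
μ = 14.49 mas/yr = 0.01449 ″/yr.
v_t = 4.740 μ d = 4.740 × 0.01449 × 104.41 = 7.1712 km/s.
v = √(v_r² + v_t²) = √((-4.089)² + 7.1712²) = √68.146 = 8.2551 km/s.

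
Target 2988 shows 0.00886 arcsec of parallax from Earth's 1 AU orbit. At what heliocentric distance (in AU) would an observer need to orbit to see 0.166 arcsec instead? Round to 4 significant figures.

18.74 AU

Parallax scales linearly with baseline: p ∝ B, so B = p_target / p_Earth × 1 AU.
B = 0.166 / 0.00886 = 18.736 AU.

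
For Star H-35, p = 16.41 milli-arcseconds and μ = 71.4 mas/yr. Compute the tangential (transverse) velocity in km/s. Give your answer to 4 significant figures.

d = 1/p = 1/0.01641″ = 60.938 pc.
μ = 71.4 mas/yr = 0.0714 ″/yr.
v_t = 4.74 × μ × d = 4.74 × 0.0714 × 60.938 = 20.624 km/s.

20.62 km/s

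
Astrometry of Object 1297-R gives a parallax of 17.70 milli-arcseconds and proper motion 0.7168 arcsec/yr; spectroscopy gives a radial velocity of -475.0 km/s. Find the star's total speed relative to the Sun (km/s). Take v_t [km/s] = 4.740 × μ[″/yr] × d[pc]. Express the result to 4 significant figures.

512.3 km/s

d = 1/p = 1/0.01770″ = 56.497 pc.
v_t = 4.740 μ d = 4.740 × 0.7168 × 56.497 = 191.96 km/s.
v = √(v_r² + v_t²) = √((-475.0)² + 191.96²) = √262474 = 512.32 km/s.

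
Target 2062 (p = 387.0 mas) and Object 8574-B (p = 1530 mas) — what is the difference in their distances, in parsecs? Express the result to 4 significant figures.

d_A = 1/0.3870″ = 2.584 pc; d_B = 1/1.530″ = 0.65359 pc.
|d_B − d_A| = |0.65359 − 2.584| = 1.9304 pc.

1.930 pc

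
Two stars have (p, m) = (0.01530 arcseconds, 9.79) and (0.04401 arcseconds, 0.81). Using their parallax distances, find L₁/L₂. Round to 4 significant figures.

d₁ = 1/p₁ = 1/0.01530″ = 65.359 pc; d₂ = 1/p₂ = 1/0.04401″ = 22.722 pc.
M₁ = m₁ − 5 log₁₀ d₁ + 5 = 9.79 − 9.0765 + 5 = 5.7135.
M₂ = 0.81 − 6.7822 + 5 = -0.9722.
L₁/L₂ = 10^(0.4(M₂ − M₁)) = 10^(0.4 × (-6.6857)) = 10^(-2.67428) = 0.002117.

L₁/L₂ = 0.002117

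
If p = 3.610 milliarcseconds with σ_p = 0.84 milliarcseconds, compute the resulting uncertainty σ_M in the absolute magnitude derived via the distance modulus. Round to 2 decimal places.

σ_M = 0.51 mag

M = m − 5 log₁₀ d + 5 = m + 5 log₁₀ p + 5, so ∂M/∂p = 5/(p ln 10).
σ_M = (5/ln 10) · (σ_p/p) = 2.1715 × 0.84/3.610 = 2.1715 × 0.23269 = 0.50529.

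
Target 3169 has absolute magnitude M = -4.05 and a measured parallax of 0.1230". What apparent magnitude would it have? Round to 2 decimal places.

m = -4.50

d = 1/p = 1/0.1230″ = 8.1301 pc.
m − M = 5 log₁₀ d − 5 = 5 log₁₀(8.1301) − 5 = 4.5505 − 5 = -0.4495.
m = M + (m − M) = -4.05 + (-0.4495) = -4.50.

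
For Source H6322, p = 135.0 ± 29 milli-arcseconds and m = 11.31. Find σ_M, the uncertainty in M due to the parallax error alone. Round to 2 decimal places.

M = m − 5 log₁₀ d + 5 = m + 5 log₁₀ p + 5, so ∂M/∂p = 5/(p ln 10).
σ_M = (5/ln 10) · (σ_p/p) = 2.1715 × 29/135.0 = 2.1715 × 0.21481 = 0.46646.

σ_M = 0.47 mag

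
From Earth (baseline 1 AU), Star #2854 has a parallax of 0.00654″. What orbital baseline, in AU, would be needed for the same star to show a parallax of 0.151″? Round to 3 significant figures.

23.1 AU

Parallax scales linearly with baseline: p ∝ B, so B = p_target / p_Earth × 1 AU.
B = 0.151 / 0.00654 = 23.089 AU.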